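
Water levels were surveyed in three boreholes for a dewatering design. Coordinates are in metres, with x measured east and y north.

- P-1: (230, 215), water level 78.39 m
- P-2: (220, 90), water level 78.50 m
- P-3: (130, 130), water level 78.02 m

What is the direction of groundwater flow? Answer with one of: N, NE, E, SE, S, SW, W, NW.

Differences from P-1: to P-2 (Δx, Δy, Δh) = (-10, -125, +0.11); to P-3 = (-100, -85, -0.37).
Solve a·Δx + b·Δy = Δh: det = (-10)·(-85) − (-100)·(-125) = -11650.
∂h/∂x = [(+0.11)·(-85) − (-0.37)·(-125)] / -11650 = +0.004773
∂h/∂y = [(-10)·(-0.37) − (-100)·(+0.11)] / -11650 = -0.001262
Flow = −∇h = (-0.004773 east, +0.001262 north), which points west.

W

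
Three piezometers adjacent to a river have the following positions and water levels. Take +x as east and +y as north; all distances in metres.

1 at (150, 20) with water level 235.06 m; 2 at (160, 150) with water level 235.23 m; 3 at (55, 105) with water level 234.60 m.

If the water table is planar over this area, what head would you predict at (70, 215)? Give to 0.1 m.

234.8 m

With h = a·x + b·y + c and 1 as origin, the differences give:
  10·a + 130·b = +0.17
  (-95)·a + 85·b = -0.46
Eliminate b (×85 and ×130, subtract): 13200·a = 74.250 → a = ∂h/∂x = +0.005625
Back-substitute: b = ∂h/∂y = +0.0008750.
h(70, 215) = 235.06 + (+0.005625)·(-80) + (+0.0008750)·(195) = 235.06 -0.450 +0.171 = 234.781 m.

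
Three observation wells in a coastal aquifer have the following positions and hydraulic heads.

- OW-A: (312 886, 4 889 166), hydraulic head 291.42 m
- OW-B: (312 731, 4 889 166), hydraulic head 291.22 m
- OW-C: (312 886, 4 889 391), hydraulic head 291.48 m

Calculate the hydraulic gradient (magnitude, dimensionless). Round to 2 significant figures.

∂h/∂x = (291.22 − 291.42) / (312731 − 312886) = +0.001290
∂h/∂y = (291.48 − 291.42) / (4889391 − 4889166) = +0.0002667
|∇h| = √(0.001290² + 0.0002667²) = 0.001317

0.0013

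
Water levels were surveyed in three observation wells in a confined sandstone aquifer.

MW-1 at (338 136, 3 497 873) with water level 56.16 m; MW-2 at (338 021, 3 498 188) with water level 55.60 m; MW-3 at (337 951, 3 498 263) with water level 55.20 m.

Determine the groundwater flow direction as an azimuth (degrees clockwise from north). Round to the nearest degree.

Differences from MW-1: to MW-2 (Δx, Δy, Δh) = (-115, 315, -0.56); to MW-3 = (-185, 390, -0.96).
Determinant of the coordinate differences = (-115)·390 − (-185)·315 = 13425.
∂h/∂x = [(-0.56)·390 − (-0.96)·315] / 13425 = +0.006257
∂h/∂y = [(-115)·(-0.96) − (-185)·(-0.56)] / 13425 = +0.0005065
Flow direction (−∇h) has components (-0.006257 E, -0.0005065 N).
Azimuth = atan2(E, N) = atan2(-0.006257, -0.0005065) = 265.4° ≈ 265°.

265°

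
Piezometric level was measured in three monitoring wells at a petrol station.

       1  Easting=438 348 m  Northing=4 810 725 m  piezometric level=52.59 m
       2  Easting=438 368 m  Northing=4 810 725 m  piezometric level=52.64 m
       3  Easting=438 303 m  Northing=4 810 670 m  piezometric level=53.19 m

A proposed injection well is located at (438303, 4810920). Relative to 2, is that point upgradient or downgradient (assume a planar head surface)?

With h = a·x + b·y + c and 1 as origin, the differences give:
  20·a + 0·b = +0.05
  (-45)·a + (-55)·b = +0.60
Eliminate b (×(-55) and ×0, subtract): -1100·a = -2.750 → a = ∂h/∂x = +0.002500
Back-substitute: b = ∂h/∂y = -0.01295.
Head at (438303, 4810920) = 52.59 + (+0.002500)·(-45) + (-0.01295)·(195) = 49.95 m.
That is lower than the 52.64 m at 2, so the point is downgradient.

downgradient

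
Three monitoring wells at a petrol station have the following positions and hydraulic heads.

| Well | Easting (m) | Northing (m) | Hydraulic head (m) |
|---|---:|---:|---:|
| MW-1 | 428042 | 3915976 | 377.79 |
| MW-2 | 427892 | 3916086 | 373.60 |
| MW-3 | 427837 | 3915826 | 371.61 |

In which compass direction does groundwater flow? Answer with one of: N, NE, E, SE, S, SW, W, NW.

Three-point gradient (reference MW-1): Δ to MW-2 = (-150, 110, -4.19), Δ to MW-3 = (-205, -150, -6.18).
∂h/∂x = +0.02904, ∂h/∂y = +0.001511 (det = 45050).
Flow = −∇h = (-0.02904 east, -0.001511 north), which points west.

W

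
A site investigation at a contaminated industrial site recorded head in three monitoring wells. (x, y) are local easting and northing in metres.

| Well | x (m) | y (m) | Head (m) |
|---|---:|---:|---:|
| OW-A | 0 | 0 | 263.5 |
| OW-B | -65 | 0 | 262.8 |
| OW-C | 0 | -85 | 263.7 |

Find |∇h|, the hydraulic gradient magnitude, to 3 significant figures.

0.0110

∂h/∂x = (262.8 − 263.5) / (-65 − 0) = +0.01077
∂h/∂y = (263.7 − 263.5) / (-85 − 0) = -0.002353
|∇h| = √(0.01077² + -0.002353²) = 0.01102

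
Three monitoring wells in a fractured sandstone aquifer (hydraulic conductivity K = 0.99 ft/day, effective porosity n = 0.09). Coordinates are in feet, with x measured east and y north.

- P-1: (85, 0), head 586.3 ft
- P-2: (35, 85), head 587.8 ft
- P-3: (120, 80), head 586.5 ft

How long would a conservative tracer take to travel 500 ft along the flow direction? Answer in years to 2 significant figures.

7.2 years

Taking P-1 as reference: P-2−P-1 = (-50, 85, +1.5); P-3−P-1 = (35, 80, +0.2).
Determinant of the coordinate differences = (-50)·80 − 35·85 = -6975.
∂h/∂x = [(+1.5)·80 − (+0.2)·85] / -6975 = -0.01477
∂h/∂y = [(-50)·(+0.2) − 35·(+1.5)] / -6975 = +0.008961
|∇h| = √(-0.01477² + 0.008961²) = 0.01728
Seepage velocity v = K·i/n = 0.99 × 0.01728 / 0.09 = 0.1901 ft/day.
t = 500 / 0.1901 = 2630 days = 7.2 years.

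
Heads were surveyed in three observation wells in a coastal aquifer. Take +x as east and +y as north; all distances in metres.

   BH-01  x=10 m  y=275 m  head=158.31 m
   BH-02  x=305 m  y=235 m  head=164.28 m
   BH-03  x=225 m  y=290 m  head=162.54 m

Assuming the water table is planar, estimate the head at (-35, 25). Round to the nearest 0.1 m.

With h = a·x + b·y + c and BH-01 as origin, the differences give:
  295·a + (-40)·b = +5.97
  215·a + 15·b = +4.23
Eliminate b (×15 and ×(-40), subtract): 13025·a = 258.750 → a = ∂h/∂x = +0.01987
Back-substitute: b = ∂h/∂y = -0.002741.
h(-35, 25) = 158.31 + (+0.01987)·(-45) + (-0.002741)·(-250) = 158.31 -0.894 +0.685 = 158.101 m.

158.1 m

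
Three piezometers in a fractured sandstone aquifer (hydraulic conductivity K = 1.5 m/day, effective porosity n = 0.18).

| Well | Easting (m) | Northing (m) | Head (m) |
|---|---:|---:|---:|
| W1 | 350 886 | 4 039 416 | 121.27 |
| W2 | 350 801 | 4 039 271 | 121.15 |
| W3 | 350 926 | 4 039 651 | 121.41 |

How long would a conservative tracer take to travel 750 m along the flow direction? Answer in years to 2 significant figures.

330 years

With h = a·x + b·y + c and W1 as origin, the differences give:
  (-85)·a + (-145)·b = -0.12
  40·a + 235·b = +0.14
Eliminate b (×235 and ×(-145), subtract): -14175·a = -7.900 → a = ∂h/∂x = +0.0005573
Back-substitute: b = ∂h/∂y = +0.0005009.
|∇h| = √(0.0005573² + 0.0005009²) = 0.0007493
Seepage velocity v = K·i/n = 1.5 × 0.0007493 / 0.18 = 0.006244 m/day.
t = 750 / 0.006244 = 1.201e+05 days = 329 years.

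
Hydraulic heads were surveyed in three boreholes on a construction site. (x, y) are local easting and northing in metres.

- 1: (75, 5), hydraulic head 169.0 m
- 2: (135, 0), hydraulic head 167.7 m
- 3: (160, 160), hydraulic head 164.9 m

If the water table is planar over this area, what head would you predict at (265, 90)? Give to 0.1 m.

Taking 1 as reference: 2−1 = (60, -5, -1.3); 3−1 = (85, 155, -4.1).
Determinant of the coordinate differences = 60·155 − 85·(-5) = 9725.
∂h/∂x = [(-1.3)·155 − (-4.1)·(-5)] / 9725 = -0.02283
∂h/∂y = [60·(-4.1) − 85·(-1.3)] / 9725 = -0.01393
h(265, 90) = 169.0 + (-0.02283)·(190) + (-0.01393)·(85) = 169.0 -4.337 -1.184 = 163.478 m.

163.5 m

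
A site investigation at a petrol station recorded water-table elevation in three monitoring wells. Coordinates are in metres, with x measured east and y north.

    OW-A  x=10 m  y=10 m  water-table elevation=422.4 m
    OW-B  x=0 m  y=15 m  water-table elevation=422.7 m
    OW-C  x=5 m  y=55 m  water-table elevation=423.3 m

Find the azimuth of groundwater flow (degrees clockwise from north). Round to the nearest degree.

Taking OW-A as reference: OW-B−OW-A = (-10, 5, +0.3); OW-C−OW-A = (-5, 45, +0.9).
Solve a·Δx + b·Δy = Δh: det = (-10)·45 − (-5)·5 = -425.
∂h/∂x = [(+0.3)·45 − (+0.9)·5] / -425 = -0.02118
∂h/∂y = [(-10)·(+0.9) − (-5)·(+0.3)] / -425 = +0.01765
Flow direction (−∇h) has components (+0.02118 E, -0.01765 N).
Azimuth = atan2(E, N) = atan2(+0.02118, -0.01765) = 129.8° ≈ 130°.

130°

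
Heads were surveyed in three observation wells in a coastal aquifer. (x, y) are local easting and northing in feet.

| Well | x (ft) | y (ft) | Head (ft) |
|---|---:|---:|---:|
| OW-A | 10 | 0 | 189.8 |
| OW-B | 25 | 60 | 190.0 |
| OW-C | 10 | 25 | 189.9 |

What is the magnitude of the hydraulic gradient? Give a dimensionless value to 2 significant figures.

0.0048

Taking OW-A as reference: OW-B−OW-A = (15, 60, +0.2); OW-C−OW-A = (0, 25, +0.1).
Solve a·Δx + b·Δy = Δh: det = 15·25 − 0·60 = 375.
∂h/∂x = [(+0.2)·25 − (+0.1)·60] / 375 = -0.002667
∂h/∂y = [15·(+0.1) − 0·(+0.2)] / 375 = +0.004000
|∇h| = √(-0.002667² + 0.004000²) = 0.004808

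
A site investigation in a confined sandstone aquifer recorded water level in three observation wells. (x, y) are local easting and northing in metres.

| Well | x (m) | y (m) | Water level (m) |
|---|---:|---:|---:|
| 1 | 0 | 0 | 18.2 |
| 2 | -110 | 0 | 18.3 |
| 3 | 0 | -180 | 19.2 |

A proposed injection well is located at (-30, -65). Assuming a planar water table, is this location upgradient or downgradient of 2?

∂h/∂x = (18.3 − 18.2) / (-110 − 0) = -0.0009091
∂h/∂y = (19.2 − 18.2) / (-180 − 0) = -0.005556
Head at (-30, -65) = 18.2 + (-0.0009091)·(-30) + (-0.005556)·(-65) = 18.59 m.
That is higher than the 18.3 m at 2, so the point is upgradient.

upgradient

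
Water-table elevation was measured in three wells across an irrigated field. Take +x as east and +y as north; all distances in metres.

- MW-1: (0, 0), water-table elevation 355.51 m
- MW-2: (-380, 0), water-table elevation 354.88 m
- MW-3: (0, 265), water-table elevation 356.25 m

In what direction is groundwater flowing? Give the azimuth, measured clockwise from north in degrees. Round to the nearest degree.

∂h/∂x = (354.88 − 355.51) / (-380 − 0) = +0.001658
∂h/∂y = (356.25 − 355.51) / (265 − 0) = +0.002792
Flow direction (−∇h) has components (-0.001658 E, -0.002792 N).
Azimuth = atan2(E, N) = atan2(-0.001658, -0.002792) = 210.7° ≈ 211°.

211°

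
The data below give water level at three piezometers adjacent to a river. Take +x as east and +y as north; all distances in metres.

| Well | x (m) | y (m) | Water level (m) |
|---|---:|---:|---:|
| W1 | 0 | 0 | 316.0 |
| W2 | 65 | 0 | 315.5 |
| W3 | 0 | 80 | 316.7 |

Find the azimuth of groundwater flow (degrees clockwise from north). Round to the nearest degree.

∂h/∂x = (315.5 − 316.0) / (65 − 0) = -0.007692
∂h/∂y = (316.7 − 316.0) / (80 − 0) = +0.008750
Flow direction (−∇h) has components (+0.007692 E, -0.008750 N).
Azimuth = atan2(E, N) = atan2(+0.007692, -0.008750) = 138.7° ≈ 139°.

139°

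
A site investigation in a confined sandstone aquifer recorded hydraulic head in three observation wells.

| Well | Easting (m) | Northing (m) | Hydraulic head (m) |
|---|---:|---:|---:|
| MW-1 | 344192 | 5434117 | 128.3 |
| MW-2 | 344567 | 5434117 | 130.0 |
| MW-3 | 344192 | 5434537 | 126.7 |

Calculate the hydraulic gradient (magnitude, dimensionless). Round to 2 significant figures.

∂h/∂x = (130.0 − 128.3) / (344567 − 344192) = +0.004533
∂h/∂y = (126.7 − 128.3) / (5434537 − 5434117) = -0.003810
|∇h| = √(0.004533² + -0.003810²) = 0.005922

0.0059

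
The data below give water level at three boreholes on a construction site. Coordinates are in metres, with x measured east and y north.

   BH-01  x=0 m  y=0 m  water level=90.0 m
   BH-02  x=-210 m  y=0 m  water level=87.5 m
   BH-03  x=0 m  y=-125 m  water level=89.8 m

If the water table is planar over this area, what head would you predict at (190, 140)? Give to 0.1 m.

92.5 m

∂h/∂x = (87.5 − 90.0) / (-210 − 0) = +0.01190
∂h/∂y = (89.8 − 90.0) / (-125 − 0) = +0.001600
h(190, 140) = 90.0 + (+0.01190)·(190) + (+0.001600)·(140) = 90.0 +2.262 +0.224 = 92.486 m.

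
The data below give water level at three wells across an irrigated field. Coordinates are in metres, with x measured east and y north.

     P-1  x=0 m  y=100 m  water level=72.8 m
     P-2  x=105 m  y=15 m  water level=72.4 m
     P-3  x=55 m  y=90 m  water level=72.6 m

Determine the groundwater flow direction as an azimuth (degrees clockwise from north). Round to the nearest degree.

With h = a·x + b·y + c and P-1 as origin, the differences give:
  105·a + (-85)·b = -0.4
  55·a + (-10)·b = -0.2
Eliminate b (×(-10) and ×(-85), subtract): 3625·a = -13.00 → a = ∂h/∂x = -0.003586
Back-substitute: b = ∂h/∂y = +0.0002759.
Flow direction (−∇h) has components (+0.003586 E, -0.0002759 N).
Azimuth = atan2(E, N) = atan2(+0.003586, -0.0002759) = 94.4° ≈ 094°.

094°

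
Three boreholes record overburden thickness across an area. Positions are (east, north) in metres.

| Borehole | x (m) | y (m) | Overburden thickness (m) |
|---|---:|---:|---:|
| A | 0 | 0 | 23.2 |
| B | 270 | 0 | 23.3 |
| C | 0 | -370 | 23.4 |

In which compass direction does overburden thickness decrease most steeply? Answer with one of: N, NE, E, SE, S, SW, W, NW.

∂d/∂x = (23.3 − 23.2) / (270 − 0) = +0.0003704
∂d/∂y = (23.4 − 23.2) / (-370 − 0) = -0.0005405
Steepest decrease is along −∇f = (-0.0003704 E, +0.0005405 N) → northwest.

NW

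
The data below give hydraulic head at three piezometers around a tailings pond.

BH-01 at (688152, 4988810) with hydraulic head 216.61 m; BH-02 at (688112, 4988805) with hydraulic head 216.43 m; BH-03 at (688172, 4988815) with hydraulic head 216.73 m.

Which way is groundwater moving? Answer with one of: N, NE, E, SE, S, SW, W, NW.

Taking BH-01 as reference: BH-02−BH-01 = (-40, -5, -0.18); BH-03−BH-01 = (20, 5, +0.12).
Determinant of the coordinate differences = (-40)·5 − 20·(-5) = -100.
∂h/∂x = [(-0.18)·5 − (+0.12)·(-5)] / -100 = +0.003000
∂h/∂y = [(-40)·(+0.12) − 20·(-0.18)] / -100 = +0.01200
Flow = −∇h = (-0.003000 east, -0.01200 north), which points south.

S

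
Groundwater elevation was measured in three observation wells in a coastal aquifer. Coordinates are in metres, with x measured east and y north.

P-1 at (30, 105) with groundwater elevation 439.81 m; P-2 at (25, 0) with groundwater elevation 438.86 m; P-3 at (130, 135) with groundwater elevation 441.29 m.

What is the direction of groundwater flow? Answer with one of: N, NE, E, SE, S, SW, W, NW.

Differences from P-1: to P-2 (Δx, Δy, Δh) = (-5, -105, -0.95); to P-3 = (100, 30, +1.48).
Solve a·Δx + b·Δy = Δh: det = (-5)·30 − 100·(-105) = 10350.
∂h/∂x = [(-0.95)·30 − (+1.48)·(-105)] / 10350 = +0.01226
∂h/∂y = [(-5)·(+1.48) − 100·(-0.95)] / 10350 = +0.008464
Flow = −∇h = (-0.01226 east, -0.008464 north), which points southwest.

SW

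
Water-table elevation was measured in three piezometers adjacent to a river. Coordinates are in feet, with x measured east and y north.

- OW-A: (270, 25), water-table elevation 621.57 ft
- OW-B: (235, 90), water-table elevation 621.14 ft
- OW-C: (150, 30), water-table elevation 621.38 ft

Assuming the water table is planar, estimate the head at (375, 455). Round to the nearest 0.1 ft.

619.2 ft

Taking OW-A as reference: OW-B−OW-A = (-35, 65, -0.43); OW-C−OW-A = (-120, 5, -0.19).
Determinant of the coordinate differences = (-35)·5 − (-120)·65 = 7625.
∂h/∂x = [(-0.43)·5 − (-0.19)·65] / 7625 = +0.001338
∂h/∂y = [(-35)·(-0.19) − (-120)·(-0.43)] / 7625 = -0.005895
h(375, 455) = 621.57 + (+0.001338)·(105) + (-0.005895)·(430) = 621.57 +0.140 -2.535 = 619.176 ft.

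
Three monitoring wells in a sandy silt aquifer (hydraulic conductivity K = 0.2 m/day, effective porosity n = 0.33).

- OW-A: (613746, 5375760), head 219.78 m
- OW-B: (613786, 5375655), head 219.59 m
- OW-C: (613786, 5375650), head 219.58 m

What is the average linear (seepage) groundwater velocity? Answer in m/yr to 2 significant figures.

Taking OW-A as reference: OW-B−OW-A = (40, -105, -0.19); OW-C−OW-A = (40, -110, -0.20).
Solve a·Δx + b·Δy = Δh: det = 40·(-110) − 40·(-105) = -200.
∂h/∂x = [(-0.19)·(-110) − (-0.20)·(-105)] / -200 = +0.0005000
∂h/∂y = [40·(-0.20) − 40·(-0.19)] / -200 = +0.002000
|∇h| = √(0.0005000² + 0.002000²) = 0.002062
Seepage velocity v = K·i/n = 0.2 × 0.002062 / 0.33 = 0.00125 m/day = 0.4566 m/yr.

0.46 m/yr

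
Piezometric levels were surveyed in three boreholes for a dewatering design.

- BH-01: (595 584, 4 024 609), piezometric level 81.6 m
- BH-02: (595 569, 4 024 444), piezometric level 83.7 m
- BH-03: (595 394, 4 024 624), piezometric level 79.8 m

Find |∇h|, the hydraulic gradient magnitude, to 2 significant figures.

0.016

With h = a·x + b·y + c and BH-01 as origin, the differences give:
  (-15)·a + (-165)·b = +2.1
  (-190)·a + 15·b = -1.8
Eliminate b (×15 and ×(-165), subtract): -31575·a = -265.50 → a = ∂h/∂x = +0.008409
Back-substitute: b = ∂h/∂y = -0.01349.
|∇h| = √(0.008409² + -0.01349²) = 0.0159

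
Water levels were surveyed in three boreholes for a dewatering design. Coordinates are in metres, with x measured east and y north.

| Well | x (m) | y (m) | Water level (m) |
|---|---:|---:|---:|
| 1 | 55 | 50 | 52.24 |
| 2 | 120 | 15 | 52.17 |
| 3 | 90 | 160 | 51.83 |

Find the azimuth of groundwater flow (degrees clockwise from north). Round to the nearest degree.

With h = a·x + b·y + c and 1 as origin, the differences give:
  65·a + (-35)·b = -0.07
  35·a + 110·b = -0.41
Eliminate b (×110 and ×(-35), subtract): 8375·a = -22.050 → a = ∂h/∂x = -0.002633
Back-substitute: b = ∂h/∂y = -0.002890.
Flow direction (−∇h) has components (+0.002633 E, +0.002890 N).
Azimuth = atan2(E, N) = atan2(+0.002633, +0.002890) = 42.3° ≈ 042°.

042°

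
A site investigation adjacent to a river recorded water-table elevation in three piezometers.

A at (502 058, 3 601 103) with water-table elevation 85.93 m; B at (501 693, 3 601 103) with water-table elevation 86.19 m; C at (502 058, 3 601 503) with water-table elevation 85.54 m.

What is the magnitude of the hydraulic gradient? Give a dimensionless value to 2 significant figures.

∂h/∂x = (86.19 − 85.93) / (501693 − 502058) = -0.0007123
∂h/∂y = (85.54 − 85.93) / (3601503 − 3601103) = -0.0009750
|∇h| = √(-0.0007123² + -0.0009750²) = 0.001207

0.0012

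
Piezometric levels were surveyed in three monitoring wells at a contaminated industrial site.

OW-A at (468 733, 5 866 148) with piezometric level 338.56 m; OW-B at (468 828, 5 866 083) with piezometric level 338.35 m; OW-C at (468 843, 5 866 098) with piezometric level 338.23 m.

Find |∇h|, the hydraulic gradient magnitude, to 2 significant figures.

0.0057

Differences from OW-A: to OW-B (Δx, Δy, Δh) = (95, -65, -0.21); to OW-C = (110, -50, -0.33).
Determinant of the coordinate differences = 95·(-50) − 110·(-65) = 2400.
∂h/∂x = [(-0.21)·(-50) − (-0.33)·(-65)] / 2400 = -0.004562
∂h/∂y = [95·(-0.33) − 110·(-0.21)] / 2400 = -0.003438
|∇h| = √(-0.004562² + -0.003438²) = 0.005712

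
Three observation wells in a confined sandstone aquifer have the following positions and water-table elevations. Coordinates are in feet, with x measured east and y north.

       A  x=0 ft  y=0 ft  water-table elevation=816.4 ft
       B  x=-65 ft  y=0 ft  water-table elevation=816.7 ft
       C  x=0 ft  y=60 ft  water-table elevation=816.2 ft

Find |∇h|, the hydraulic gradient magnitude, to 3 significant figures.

∂h/∂x = (816.7 − 816.4) / (-65 − 0) = -0.004615
∂h/∂y = (816.2 − 816.4) / (60 − 0) = -0.003333
|∇h| = √(-0.004615² + -0.003333²) = 0.005693

0.00569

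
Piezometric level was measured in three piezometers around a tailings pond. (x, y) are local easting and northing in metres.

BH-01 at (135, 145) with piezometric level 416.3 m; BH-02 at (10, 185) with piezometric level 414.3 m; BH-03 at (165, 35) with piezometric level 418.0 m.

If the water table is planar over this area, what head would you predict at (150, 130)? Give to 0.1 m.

Differences from BH-01: to BH-02 (Δx, Δy, Δh) = (-125, 40, -2.0); to BH-03 = (30, -110, +1.7).
Solve a·Δx + b·Δy = Δh: det = (-125)·(-110) − 30·40 = 12550.
∂h/∂x = [(-2.0)·(-110) − (+1.7)·40] / 12550 = +0.01211
∂h/∂y = [(-125)·(+1.7) − 30·(-2.0)] / 12550 = -0.01215
h(150, 130) = 416.3 + (+0.01211)·(15) + (-0.01215)·(-15) = 416.3 +0.182 +0.182 = 416.664 m.

416.7 m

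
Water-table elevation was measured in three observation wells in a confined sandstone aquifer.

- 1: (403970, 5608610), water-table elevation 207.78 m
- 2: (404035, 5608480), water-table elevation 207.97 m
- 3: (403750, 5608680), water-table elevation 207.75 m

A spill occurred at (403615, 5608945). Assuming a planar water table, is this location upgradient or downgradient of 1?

downgradient

Three-point gradient (reference 1): Δ to 2 = (65, -130, +0.19), Δ to 3 = (-220, 70, -0.03).
∂h/∂x = -0.0003909, ∂h/∂y = -0.001657 (det = -24050).
Head at (403615, 5608945) = 207.78 + (-0.0003909)·(-355) + (-0.001657)·(335) = 207.36 m.
That is lower than the 207.78 m at 1, so the point is downgradient.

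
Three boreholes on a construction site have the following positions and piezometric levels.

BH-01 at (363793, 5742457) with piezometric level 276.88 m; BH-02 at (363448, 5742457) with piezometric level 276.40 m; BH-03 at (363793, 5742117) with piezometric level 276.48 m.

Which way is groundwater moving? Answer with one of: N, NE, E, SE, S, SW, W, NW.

∂h/∂x = (276.40 − 276.88) / (363448 − 363793) = +0.001391
∂h/∂y = (276.48 − 276.88) / (5742117 − 5742457) = +0.001176
Flow = −∇h = (-0.001391 east, -0.001176 north), which points southwest.

SW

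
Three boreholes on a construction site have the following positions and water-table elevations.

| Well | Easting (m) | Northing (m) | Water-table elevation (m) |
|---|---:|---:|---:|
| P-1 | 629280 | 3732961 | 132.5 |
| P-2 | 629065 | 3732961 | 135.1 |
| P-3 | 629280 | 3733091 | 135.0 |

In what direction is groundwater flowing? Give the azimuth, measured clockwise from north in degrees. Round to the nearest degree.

148°

∂h/∂x = (135.1 − 132.5) / (629065 − 629280) = -0.01209
∂h/∂y = (135.0 − 132.5) / (3733091 − 3732961) = +0.01923
Flow direction (−∇h) has components (+0.01209 E, -0.01923 N).
Azimuth = atan2(E, N) = atan2(+0.01209, -0.01923) = 147.8° ≈ 148°.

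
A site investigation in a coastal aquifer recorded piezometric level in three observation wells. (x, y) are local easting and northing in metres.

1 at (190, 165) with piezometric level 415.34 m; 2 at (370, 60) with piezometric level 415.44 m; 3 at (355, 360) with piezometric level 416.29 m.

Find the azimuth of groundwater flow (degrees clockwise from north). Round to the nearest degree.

218°

Taking 1 as reference: 2−1 = (180, -105, +0.10); 3−1 = (165, 195, +0.95).
Determinant of the coordinate differences = 180·195 − 165·(-105) = 52425.
∂h/∂x = [(+0.10)·195 − (+0.95)·(-105)] / 52425 = +0.002275
∂h/∂y = [180·(+0.95) − 165·(+0.10)] / 52425 = +0.002947
Flow direction (−∇h) has components (-0.002275 E, -0.002947 N).
Azimuth = atan2(E, N) = atan2(-0.002275, -0.002947) = 217.7° ≈ 218°.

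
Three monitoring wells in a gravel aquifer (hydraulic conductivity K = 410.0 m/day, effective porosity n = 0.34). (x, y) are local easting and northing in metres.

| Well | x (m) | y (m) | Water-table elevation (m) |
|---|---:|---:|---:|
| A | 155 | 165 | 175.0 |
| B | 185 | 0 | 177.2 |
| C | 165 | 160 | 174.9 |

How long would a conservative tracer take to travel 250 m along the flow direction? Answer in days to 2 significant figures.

Taking A as reference: B−A = (30, -165, +2.2); C−A = (10, -5, -0.1).
Determinant of the coordinate differences = 30·(-5) − 10·(-165) = 1500.
∂h/∂x = [(+2.2)·(-5) − (-0.1)·(-165)] / 1500 = -0.01833
∂h/∂y = [30·(-0.1) − 10·(+2.2)] / 1500 = -0.01667
|∇h| = √(-0.01833² + -0.01667²) = 0.02478
Seepage velocity v = K·i/n = 410.0 × 0.02478 / 0.34 = 29.88 m/day.
t = 250 / 29.88 = 8.367 days.

8.4 days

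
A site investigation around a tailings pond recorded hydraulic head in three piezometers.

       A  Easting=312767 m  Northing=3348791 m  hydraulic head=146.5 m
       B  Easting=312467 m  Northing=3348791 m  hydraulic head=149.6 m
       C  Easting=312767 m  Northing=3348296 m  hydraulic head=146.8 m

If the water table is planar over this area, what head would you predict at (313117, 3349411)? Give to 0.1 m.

142.5 m

∂h/∂x = (149.6 − 146.5) / (312467 − 312767) = -0.01033
∂h/∂y = (146.8 − 146.5) / (3348296 − 3348791) = -0.0006061
h(313117, 3349411) = 146.5 + (-0.01033)·(350) + (-0.0006061)·(620) = 146.5 -3.617 -0.376 = 142.508 m.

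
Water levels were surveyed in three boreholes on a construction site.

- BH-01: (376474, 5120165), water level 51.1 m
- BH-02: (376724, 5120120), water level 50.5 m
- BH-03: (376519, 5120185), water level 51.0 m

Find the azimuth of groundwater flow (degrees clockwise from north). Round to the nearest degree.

097°

With h = a·x + b·y + c and BH-01 as origin, the differences give:
  250·a + (-45)·b = -0.6
  45·a + 20·b = -0.1
Eliminate b (×20 and ×(-45), subtract): 7025·a = -16.50 → a = ∂h/∂x = -0.002349
Back-substitute: b = ∂h/∂y = +0.0002847.
Flow direction (−∇h) has components (+0.002349 E, -0.0002847 N).
Azimuth = atan2(E, N) = atan2(+0.002349, -0.0002847) = 96.9° ≈ 097°.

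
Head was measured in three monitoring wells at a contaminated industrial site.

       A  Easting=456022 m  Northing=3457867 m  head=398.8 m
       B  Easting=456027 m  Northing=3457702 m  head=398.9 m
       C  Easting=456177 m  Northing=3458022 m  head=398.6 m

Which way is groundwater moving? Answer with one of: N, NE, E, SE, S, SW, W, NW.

With h = a·x + b·y + c and A as origin, the differences give:
  5·a + (-165)·b = +0.1
  155·a + 155·b = -0.2
Eliminate b (×155 and ×(-165), subtract): 26350·a = -17.50 → a = ∂h/∂x = -0.0006641
Back-substitute: b = ∂h/∂y = -0.0006262.
Flow = −∇h = (+0.0006641 east, +0.0006262 north), which points northeast.

NE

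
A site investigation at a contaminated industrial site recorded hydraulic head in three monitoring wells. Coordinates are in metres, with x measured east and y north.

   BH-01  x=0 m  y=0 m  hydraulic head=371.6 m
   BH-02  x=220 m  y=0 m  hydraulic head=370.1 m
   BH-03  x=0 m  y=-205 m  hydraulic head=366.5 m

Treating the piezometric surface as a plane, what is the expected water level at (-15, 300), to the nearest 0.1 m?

∂h/∂x = (370.1 − 371.6) / (220 − 0) = -0.006818
∂h/∂y = (366.5 − 371.6) / (-205 − 0) = +0.02488
h(-15, 300) = 371.6 + (-0.006818)·(-15) + (+0.02488)·(300) = 371.6 +0.102 +7.463 = 379.166 m.

379.2 m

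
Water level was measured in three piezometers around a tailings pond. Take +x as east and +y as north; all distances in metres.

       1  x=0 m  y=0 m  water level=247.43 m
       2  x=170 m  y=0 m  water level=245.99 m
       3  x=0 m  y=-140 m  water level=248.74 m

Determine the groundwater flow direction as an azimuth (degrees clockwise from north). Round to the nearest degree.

042°

∂h/∂x = (245.99 − 247.43) / (170 − 0) = -0.008471
∂h/∂y = (248.74 − 247.43) / (-140 − 0) = -0.009357
Flow direction (−∇h) has components (+0.008471 E, +0.009357 N).
Azimuth = atan2(E, N) = atan2(+0.008471, +0.009357) = 42.2° ≈ 042°.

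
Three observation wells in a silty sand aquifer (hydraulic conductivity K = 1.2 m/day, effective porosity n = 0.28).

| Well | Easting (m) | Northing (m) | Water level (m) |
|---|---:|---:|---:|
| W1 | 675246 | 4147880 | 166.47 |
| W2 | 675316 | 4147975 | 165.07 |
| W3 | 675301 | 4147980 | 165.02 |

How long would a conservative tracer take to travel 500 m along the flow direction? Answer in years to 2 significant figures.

Taking W1 as reference: W2−W1 = (70, 95, -1.40); W3−W1 = (55, 100, -1.45).
Determinant of the coordinate differences = 70·100 − 55·95 = 1775.
∂h/∂x = [(-1.40)·100 − (-1.45)·95] / 1775 = -0.001268
∂h/∂y = [70·(-1.45) − 55·(-1.40)] / 1775 = -0.01380
|∇h| = √(-0.001268² + -0.01380²) = 0.01386
Seepage velocity v = K·i/n = 1.2 × 0.01386 / 0.28 = 0.0594 m/day.
t = 500 / 0.0594 = 8418 days = 23 years.

23 years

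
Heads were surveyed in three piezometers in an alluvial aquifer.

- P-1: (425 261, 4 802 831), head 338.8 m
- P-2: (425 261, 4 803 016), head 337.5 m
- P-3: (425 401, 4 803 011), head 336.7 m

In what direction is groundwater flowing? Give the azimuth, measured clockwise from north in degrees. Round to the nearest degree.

With h = a·x + b·y + c and P-1 as origin, the differences give:
  0·a + 185·b = -1.3
  140·a + 180·b = -2.1
Eliminate b (×180 and ×185, subtract): -25900·a = 154.50 → a = ∂h/∂x = -0.005965
Back-substitute: b = ∂h/∂y = -0.007027.
Flow direction (−∇h) has components (+0.005965 E, +0.007027 N).
Azimuth = atan2(E, N) = atan2(+0.005965, +0.007027) = 40.3° ≈ 040°.

040°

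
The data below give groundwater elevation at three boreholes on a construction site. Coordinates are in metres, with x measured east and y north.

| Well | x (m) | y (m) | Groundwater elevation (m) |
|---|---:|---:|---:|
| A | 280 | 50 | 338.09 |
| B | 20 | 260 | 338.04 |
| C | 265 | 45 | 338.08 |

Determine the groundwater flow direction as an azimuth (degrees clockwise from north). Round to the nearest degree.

232°

Differences from A: to B (Δx, Δy, Δh) = (-260, 210, -0.05); to C = (-15, -5, -0.01).
Determinant of the coordinate differences = (-260)·(-5) − (-15)·210 = 4450.
∂h/∂x = [(-0.05)·(-5) − (-0.01)·210] / 4450 = +0.0005281
∂h/∂y = [(-260)·(-0.01) − (-15)·(-0.05)] / 4450 = +0.0004157
Flow direction (−∇h) has components (-0.0005281 E, -0.0004157 N).
Azimuth = atan2(E, N) = atan2(-0.0005281, -0.0004157) = 231.8° ≈ 232°.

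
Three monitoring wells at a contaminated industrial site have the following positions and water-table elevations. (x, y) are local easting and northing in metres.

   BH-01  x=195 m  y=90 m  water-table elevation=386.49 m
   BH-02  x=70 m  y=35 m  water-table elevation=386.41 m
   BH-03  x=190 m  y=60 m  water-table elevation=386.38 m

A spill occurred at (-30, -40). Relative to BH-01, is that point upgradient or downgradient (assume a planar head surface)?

Three-point gradient (reference BH-01): Δ to BH-02 = (-125, -55, -0.08), Δ to BH-03 = (-5, -30, -0.11).
∂h/∂x = -0.001050, ∂h/∂y = +0.003842 (det = 3475).
Head at (-30, -40) = 386.49 + (-0.001050)·(-225) + (+0.003842)·(-130) = 386.23 m.
That is lower than the 386.49 m at BH-01, so the point is downgradient.

downgradient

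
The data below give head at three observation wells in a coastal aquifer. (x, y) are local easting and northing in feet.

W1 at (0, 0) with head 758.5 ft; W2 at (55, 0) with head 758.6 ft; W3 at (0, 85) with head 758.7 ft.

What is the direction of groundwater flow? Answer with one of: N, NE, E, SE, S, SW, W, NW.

∂h/∂x = (758.6 − 758.5) / (55 − 0) = +0.001818
∂h/∂y = (758.7 − 758.5) / (85 − 0) = +0.002353
Flow = −∇h = (-0.001818 east, -0.002353 north), which points southwest.

SW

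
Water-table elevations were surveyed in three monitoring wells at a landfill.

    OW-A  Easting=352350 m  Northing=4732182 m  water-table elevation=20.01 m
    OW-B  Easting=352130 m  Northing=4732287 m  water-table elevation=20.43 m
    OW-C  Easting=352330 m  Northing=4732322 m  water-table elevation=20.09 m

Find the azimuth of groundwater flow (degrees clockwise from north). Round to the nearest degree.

Differences from OW-A: to OW-B (Δx, Δy, Δh) = (-220, 105, +0.42); to OW-C = (-20, 140, +0.08).
Determinant of the coordinate differences = (-220)·140 − (-20)·105 = -28700.
∂h/∂x = [(+0.42)·140 − (+0.08)·105] / -28700 = -0.001756
∂h/∂y = [(-220)·(+0.08) − (-20)·(+0.42)] / -28700 = +0.0003206
Flow direction (−∇h) has components (+0.001756 E, -0.0003206 N).
Azimuth = atan2(E, N) = atan2(+0.001756, -0.0003206) = 100.3° ≈ 100°.

100°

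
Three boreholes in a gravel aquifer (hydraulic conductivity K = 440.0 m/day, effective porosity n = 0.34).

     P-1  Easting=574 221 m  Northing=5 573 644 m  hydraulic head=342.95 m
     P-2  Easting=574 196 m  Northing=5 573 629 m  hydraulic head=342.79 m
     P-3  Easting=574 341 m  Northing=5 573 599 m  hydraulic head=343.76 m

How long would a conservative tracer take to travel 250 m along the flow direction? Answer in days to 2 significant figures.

29 days

Differences from P-1: to P-2 (Δx, Δy, Δh) = (-25, -15, -0.16); to P-3 = (120, -45, +0.81).
Solve a·Δx + b·Δy = Δh: det = (-25)·(-45) − 120·(-15) = 2925.
∂h/∂x = [(-0.16)·(-45) − (+0.81)·(-15)] / 2925 = +0.006615
∂h/∂y = [(-25)·(+0.81) − 120·(-0.16)] / 2925 = -0.0003590
|∇h| = √(0.006615² + -0.0003590²) = 0.006625
Seepage velocity v = K·i/n = 440.0 × 0.006625 / 0.34 = 8.574 m/day.
t = 250 / 8.574 = 29.16 days.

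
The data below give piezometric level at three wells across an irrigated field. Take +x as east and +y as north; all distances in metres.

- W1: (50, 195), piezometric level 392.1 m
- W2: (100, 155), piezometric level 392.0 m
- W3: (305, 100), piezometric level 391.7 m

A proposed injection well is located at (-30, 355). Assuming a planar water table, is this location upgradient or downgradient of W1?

upgradient

With h = a·x + b·y + c and W1 as origin, the differences give:
  50·a + (-40)·b = -0.1
  255·a + (-95)·b = -0.4
Eliminate b (×(-95) and ×(-40), subtract): 5450·a = -6.50 → a = ∂h/∂x = -0.001193
Back-substitute: b = ∂h/∂y = +0.001009.
Head at (-30, 355) = 392.1 + (-0.001193)·(-80) + (+0.001009)·(160) = 392.36 m.
That is higher than the 392.1 m at W1, so the point is upgradient.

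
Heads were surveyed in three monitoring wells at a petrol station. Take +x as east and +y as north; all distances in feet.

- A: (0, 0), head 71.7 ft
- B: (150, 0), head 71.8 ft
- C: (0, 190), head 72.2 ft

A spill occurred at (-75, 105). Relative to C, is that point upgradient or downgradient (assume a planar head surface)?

downgradient

∂h/∂x = (71.8 − 71.7) / (150 − 0) = +0.0006667
∂h/∂y = (72.2 − 71.7) / (190 − 0) = +0.002632
Head at (-75, 105) = 71.7 + (+0.0006667)·(-75) + (+0.002632)·(105) = 71.93 ft.
That is lower than the 72.2 ft at C, so the point is downgradient.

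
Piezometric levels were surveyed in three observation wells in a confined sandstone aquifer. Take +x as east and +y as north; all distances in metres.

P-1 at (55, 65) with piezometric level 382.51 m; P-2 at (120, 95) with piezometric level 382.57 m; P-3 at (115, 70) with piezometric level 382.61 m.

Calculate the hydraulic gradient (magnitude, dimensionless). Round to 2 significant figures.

Three-point gradient (reference P-1): Δ to P-2 = (65, 30, +0.06), Δ to P-3 = (60, 5, +0.10).
∂h/∂x = +0.001831, ∂h/∂y = -0.001966 (det = -1475).
|∇h| = √(0.001831² + -0.001966²) = 0.002687

0.0027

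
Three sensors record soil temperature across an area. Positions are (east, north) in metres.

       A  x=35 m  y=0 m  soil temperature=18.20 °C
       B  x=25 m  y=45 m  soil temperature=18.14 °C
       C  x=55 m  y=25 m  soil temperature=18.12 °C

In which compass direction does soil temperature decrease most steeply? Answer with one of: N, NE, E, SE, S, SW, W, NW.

NE

Differences from A: to B (Δx, Δy, Δh) = (-10, 45, -0.06); to C = (20, 25, -0.08).
Determinant of the coordinate differences = (-10)·25 − 20·45 = -1150.
∂T/∂x = [(-0.06)·25 − (-0.08)·45] / -1150 = -0.001826
∂T/∂y = [(-10)·(-0.08) − 20·(-0.06)] / -1150 = -0.001739
Steepest decrease is along −∇f = (+0.001826 E, +0.001739 N) → northeast.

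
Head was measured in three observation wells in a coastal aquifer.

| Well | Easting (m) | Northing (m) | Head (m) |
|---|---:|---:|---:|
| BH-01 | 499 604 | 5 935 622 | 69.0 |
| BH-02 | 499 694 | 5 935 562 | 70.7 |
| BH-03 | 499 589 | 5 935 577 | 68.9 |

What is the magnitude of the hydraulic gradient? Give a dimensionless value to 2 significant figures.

Taking BH-01 as reference: BH-02−BH-01 = (90, -60, +1.7); BH-03−BH-01 = (-15, -45, -0.1).
Solve a·Δx + b·Δy = Δh: det = 90·(-45) − (-15)·(-60) = -4950.
∂h/∂x = [(+1.7)·(-45) − (-0.1)·(-60)] / -4950 = +0.01667
∂h/∂y = [90·(-0.1) − (-15)·(+1.7)] / -4950 = -0.003333
|∇h| = √(0.01667² + -0.003333²) = 0.017

0.017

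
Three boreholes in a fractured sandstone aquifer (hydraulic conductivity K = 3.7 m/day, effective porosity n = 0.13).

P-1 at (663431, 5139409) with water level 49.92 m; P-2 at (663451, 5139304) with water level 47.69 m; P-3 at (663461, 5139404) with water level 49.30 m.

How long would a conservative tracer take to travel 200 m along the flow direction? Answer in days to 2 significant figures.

Differences from P-1: to P-2 (Δx, Δy, Δh) = (20, -105, -2.23); to P-3 = (30, -5, -0.62).
Determinant of the coordinate differences = 20·(-5) − 30·(-105) = 3050.
∂h/∂x = [(-2.23)·(-5) − (-0.62)·(-105)] / 3050 = -0.01769
∂h/∂y = [20·(-0.62) − 30·(-2.23)] / 3050 = +0.01787
|∇h| = √(-0.01769² + 0.01787²) = 0.02515
Seepage velocity v = K·i/n = 3.7 × 0.02515 / 0.13 = 0.7158 m/day.
t = 200 / 0.7158 = 279.4 days.

280 days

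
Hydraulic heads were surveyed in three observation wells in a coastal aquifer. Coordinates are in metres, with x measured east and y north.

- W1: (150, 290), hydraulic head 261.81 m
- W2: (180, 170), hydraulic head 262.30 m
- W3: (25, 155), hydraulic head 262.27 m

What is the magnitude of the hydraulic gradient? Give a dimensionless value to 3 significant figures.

With h = a·x + b·y + c and W1 as origin, the differences give:
  30·a + (-120)·b = +0.49
  (-125)·a + (-135)·b = +0.46
Eliminate b (×(-135) and ×(-120), subtract): -19050·a = -10.950 → a = ∂h/∂x = +0.0005748
Back-substitute: b = ∂h/∂y = -0.003940.
|∇h| = √(0.0005748² + -0.003940²) = 0.003982

0.00398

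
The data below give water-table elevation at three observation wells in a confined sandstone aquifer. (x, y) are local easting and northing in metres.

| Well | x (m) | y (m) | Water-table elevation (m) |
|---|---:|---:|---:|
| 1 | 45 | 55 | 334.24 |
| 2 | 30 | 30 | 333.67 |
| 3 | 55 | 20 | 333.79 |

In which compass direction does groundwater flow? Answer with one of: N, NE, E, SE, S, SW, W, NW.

SW

Differences from 1: to 2 (Δx, Δy, Δh) = (-15, -25, -0.57); to 3 = (10, -35, -0.45).
Determinant of the coordinate differences = (-15)·(-35) − 10·(-25) = 775.
∂h/∂x = [(-0.57)·(-35) − (-0.45)·(-25)] / 775 = +0.01123
∂h/∂y = [(-15)·(-0.45) − 10·(-0.57)] / 775 = +0.01606
Flow = −∇h = (-0.01123 east, -0.01606 north), which points southwest.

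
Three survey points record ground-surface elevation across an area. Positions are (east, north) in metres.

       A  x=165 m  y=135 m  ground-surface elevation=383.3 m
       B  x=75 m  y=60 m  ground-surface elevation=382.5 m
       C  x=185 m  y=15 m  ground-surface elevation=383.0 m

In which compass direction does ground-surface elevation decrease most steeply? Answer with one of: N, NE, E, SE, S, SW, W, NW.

SW

Differences from A: to B (Δx, Δy, Δh) = (-90, -75, -0.8); to C = (20, -120, -0.3).
Solve a·Δx + b·Δy = Δz: det = (-90)·(-120) − 20·(-75) = 12300.
∂z/∂x = [(-0.8)·(-120) − (-0.3)·(-75)] / 12300 = +0.005976
∂z/∂y = [(-90)·(-0.3) − 20·(-0.8)] / 12300 = +0.003496
Steepest decrease is along −∇f = (-0.005976 E, -0.003496 N) → southwest.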